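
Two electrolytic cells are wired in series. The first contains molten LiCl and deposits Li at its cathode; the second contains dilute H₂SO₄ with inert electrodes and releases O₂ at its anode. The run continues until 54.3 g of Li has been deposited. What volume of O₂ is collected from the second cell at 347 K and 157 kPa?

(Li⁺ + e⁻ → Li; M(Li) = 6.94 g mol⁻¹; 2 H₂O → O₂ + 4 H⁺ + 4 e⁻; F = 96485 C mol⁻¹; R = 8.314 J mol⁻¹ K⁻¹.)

n(Li) = 54.3 / 6.94 = 7.824 mol, so n(e⁻) = 1 × 7.824 = 7.824 mol.
The cells are in series, so the same 7.824 mol of electrons passes through the second cell.
2 H₂O → O₂ + 4 H⁺ + 4 e⁻ — 4 mol e⁻ per mol O₂, so n(O₂) = 7.824/4 = 1.956 mol.
V = nRT/P = (1.956 × 8.314 × 347) / (157 × 10³) = 0.0359 m³ = 35.9 L.

35.9 L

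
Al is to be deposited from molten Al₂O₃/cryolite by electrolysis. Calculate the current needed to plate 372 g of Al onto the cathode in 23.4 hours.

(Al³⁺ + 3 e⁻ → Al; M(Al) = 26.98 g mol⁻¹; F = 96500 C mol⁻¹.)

n(Al) = 372 / 26.98 = 13.79 mol.
n(e⁻) = 3 × 13.79 = 41.36 mol.
Q = n(e⁻)·F = 41.36 × 96500 = 3992000 C.
I = Q/t = 3992000 / 84240 s = 47.4 A.

47.4 A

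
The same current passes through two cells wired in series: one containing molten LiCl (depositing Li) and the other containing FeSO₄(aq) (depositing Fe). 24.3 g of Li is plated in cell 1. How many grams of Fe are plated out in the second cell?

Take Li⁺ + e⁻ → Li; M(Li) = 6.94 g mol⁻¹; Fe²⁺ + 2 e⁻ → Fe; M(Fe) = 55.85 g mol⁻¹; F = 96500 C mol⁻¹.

n(Li) = 24.3 / 6.94 = 3.501 mol.
Since Li⁺ + e⁻ → Li, n(e⁻) passed = 1 × 3.501 = 3.501 mol.
Cells in series carry the same charge, so the same 3.501 mol of electrons passes through cell 2.
Fe²⁺ + 2 e⁻ → Fe, so n(Fe) = 3.501 / 2 = 1.751 mol.
m(Fe) = 1.751 × 55.85 = 97.8 g.

97.8 g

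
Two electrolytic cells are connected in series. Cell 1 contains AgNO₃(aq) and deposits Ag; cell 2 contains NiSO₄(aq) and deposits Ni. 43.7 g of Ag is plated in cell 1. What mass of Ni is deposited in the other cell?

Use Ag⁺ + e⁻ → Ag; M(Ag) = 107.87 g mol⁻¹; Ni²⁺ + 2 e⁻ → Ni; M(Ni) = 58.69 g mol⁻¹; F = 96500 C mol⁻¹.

11.9 g

n(Ag) = 43.7 / 107.87 = 0.4051 mol.
Since Ag⁺ + e⁻ → Ag, n(e⁻) passed = 1 × 0.4051 = 0.4051 mol.
Cells in series carry the same charge, so the same 0.4051 mol of electrons passes through cell 2.
Ni²⁺ + 2 e⁻ → Ni, so n(Ni) = 0.4051 / 2 = 0.2026 mol.
m(Ni) = 0.2026 × 58.69 = 11.9 g.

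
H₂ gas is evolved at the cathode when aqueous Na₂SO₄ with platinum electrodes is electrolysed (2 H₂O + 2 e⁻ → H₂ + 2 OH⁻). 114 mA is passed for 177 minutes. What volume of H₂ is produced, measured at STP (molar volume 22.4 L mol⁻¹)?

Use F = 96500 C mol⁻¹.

0.141 L

Q = I·t = 0.1140 A × 10620 s = 1211 C.
n(e⁻) = Q/F = 1211 / 96500 = 0.01255 mol.
2 electrons are transferred per H₂ molecule, so n(H₂) = 0.01255 / 2 = 0.006273 mol.
V = n × V_m = 0.006273 × 22.4 = 0.141 L.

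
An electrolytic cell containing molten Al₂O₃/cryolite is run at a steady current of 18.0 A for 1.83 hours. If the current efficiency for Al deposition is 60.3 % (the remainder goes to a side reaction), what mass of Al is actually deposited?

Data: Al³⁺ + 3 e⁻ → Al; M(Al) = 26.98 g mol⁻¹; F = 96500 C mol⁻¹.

6.66 g

Q = I·t = 18.00 × 6588.0 = 118600 C.
n(e⁻) = 118600/96500 = 1.229 mol; theoretically n(Al) = 1.229/3 = 0.4096 mol, m_theo = 11.05 g.
At 60.3 % efficiency, m_actual = 0.603 × 11.05 = 6.66 g.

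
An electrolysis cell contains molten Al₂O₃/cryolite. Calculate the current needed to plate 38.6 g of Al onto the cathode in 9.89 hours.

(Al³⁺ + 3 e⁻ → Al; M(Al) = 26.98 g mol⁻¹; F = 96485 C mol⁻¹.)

n(Al) = 38.6 / 26.98 = 1.431 mol.
n(e⁻) = 3 × 1.431 = 4.292 mol.
Q = n(e⁻)·F = 4.292 × 96485 = 414100 C.
I = Q/t = 414100 / 35604 s = 11.6 A.

11.6 A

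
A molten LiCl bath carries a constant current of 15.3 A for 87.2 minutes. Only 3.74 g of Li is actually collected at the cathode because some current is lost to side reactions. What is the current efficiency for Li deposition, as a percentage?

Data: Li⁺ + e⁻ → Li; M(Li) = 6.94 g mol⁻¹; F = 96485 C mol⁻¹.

65.0 %

Q = I·t = 15.30 × 5232.0 = 80050 C; n(e⁻) = 80050/96485 = 0.8297 mol.
Theoretical n(Li) = n(e⁻)/1 = 0.8297 mol, i.e. m_theo = 0.8297 × 6.94 = 5.758 g.
Efficiency = m_actual / m_theo = 3.74 / 5.758 = 65.0 %.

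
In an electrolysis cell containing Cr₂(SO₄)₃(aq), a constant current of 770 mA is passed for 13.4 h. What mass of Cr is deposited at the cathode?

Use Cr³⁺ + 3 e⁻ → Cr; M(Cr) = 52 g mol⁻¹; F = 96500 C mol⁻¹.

Q = I·t = 0.7700 A × 48240 s = 37140 C.
n(e⁻) = Q/F = 37140 / 96500 = 0.3849 mol.
Cr³⁺ + 3 e⁻ → Cr, so n(Cr) = n(e⁻)/3 = 0.1283 mol.
m = n·M = 0.1283 × 52 = 6.67 g.

6.67 g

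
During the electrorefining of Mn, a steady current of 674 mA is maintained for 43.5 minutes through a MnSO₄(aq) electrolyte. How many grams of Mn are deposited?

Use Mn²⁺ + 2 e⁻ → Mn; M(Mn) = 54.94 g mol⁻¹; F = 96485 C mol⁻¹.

Q = I·t = 0.6740 A × 2610.0 s = 1759 C.
n(e⁻) = Q/F = 1759 / 96485 = 0.01823 mol.
Mn²⁺ + 2 e⁻ → Mn, so n(Mn) = n(e⁻)/2 = 0.009116 mol.
m = n·M = 0.009116 × 54.94 = 0.501 g.

0.501 g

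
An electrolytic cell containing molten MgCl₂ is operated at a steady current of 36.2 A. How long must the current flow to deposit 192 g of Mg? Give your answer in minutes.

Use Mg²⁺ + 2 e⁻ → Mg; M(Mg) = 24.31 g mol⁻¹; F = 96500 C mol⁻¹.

n(Mg) = m/M = 192 / 24.31 = 7.898 mol.
Each Mg atom requires 2 electrons, so n(e⁻) = 2 × 7.898 = 15.80 mol.
Q = n(e⁻)·F = 15.80 × 96500 = 1524000 C.
t = Q/I = 1524000 / 36.20 A = 42110 s = 702 min.

702 min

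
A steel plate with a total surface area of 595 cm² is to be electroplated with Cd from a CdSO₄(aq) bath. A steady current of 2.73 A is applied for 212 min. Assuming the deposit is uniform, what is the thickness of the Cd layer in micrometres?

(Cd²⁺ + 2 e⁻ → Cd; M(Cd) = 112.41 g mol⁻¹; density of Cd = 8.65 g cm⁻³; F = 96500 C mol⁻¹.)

Q = I·t = 2.730 × 12720 = 34730 C; n(e⁻) = 0.3599 mol.
n(Cd) = n(e⁻)/2 = 0.1799 mol, so m = 0.1799 × 112.41 = 20.23 g.
Volume = m/ρ = 20.23 / 8.65 = 2.338 cm³.
Thickness = V/A = 2.338 / 595 = 0.00393 cm = 39.3 μm.

39.3 μm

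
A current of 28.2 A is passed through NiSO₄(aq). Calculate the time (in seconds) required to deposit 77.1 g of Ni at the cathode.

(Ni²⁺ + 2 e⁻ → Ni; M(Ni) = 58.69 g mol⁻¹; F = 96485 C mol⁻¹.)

8990 s

n(Ni) = m/M = 77.1 / 58.69 = 1.314 mol.
Each Ni atom requires 2 electrons, so n(e⁻) = 2 × 1.314 = 2.627 mol.
Q = n(e⁻)·F = 2.627 × 96485 = 253500 C.
t = Q/I = 253500 / 28.20 A = 8989 s.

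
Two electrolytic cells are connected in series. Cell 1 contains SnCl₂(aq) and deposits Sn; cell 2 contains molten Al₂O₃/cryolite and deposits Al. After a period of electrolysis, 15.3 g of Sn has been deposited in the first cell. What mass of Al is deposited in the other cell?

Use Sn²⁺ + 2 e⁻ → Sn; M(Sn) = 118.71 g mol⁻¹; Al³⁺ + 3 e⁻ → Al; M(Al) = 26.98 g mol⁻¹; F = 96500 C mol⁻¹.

2.32 g

n(Sn) = 15.3 / 118.71 = 0.1289 mol.
Since Sn²⁺ + 2 e⁻ → Sn, n(e⁻) passed = 2 × 0.1289 = 0.2578 mol.
Cells in series carry the same charge, so the same 0.2578 mol of electrons passes through cell 2.
Al³⁺ + 3 e⁻ → Al, so n(Al) = 0.2578 / 3 = 0.08592 mol.
m(Al) = 0.08592 × 26.98 = 2.32 g.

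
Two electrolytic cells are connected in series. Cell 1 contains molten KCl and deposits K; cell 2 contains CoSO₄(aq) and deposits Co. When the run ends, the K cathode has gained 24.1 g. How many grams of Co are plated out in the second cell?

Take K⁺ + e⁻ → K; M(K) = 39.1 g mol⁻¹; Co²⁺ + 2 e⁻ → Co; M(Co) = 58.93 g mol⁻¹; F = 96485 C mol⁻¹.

18.2 g

n(K) = 24.1 / 39.1 = 0.6164 mol.
Since K⁺ + e⁻ → K, n(e⁻) passed = 1 × 0.6164 = 0.6164 mol.
Cells in series carry the same charge, so the same 0.6164 mol of electrons passes through cell 2.
Co²⁺ + 2 e⁻ → Co, so n(Co) = 0.6164 / 2 = 0.3082 mol.
m(Co) = 0.3082 × 58.93 = 18.2 g.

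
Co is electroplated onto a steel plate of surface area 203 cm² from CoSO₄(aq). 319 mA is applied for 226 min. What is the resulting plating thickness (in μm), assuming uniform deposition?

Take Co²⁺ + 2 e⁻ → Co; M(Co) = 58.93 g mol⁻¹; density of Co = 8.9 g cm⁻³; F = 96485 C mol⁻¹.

7.31 μm

Q = I·t = 0.3190 × 13560 = 4326 C; n(e⁻) = 0.04483 mol.
n(Co) = n(e⁻)/2 = 0.02242 mol, so m = 0.02242 × 58.93 = 1.321 g.
Volume = m/ρ = 1.321 / 8.9 = 0.1484 cm³.
Thickness = V/A = 0.1484 / 203 = 7.31 × 10⁻⁴ cm = 7.31 μm.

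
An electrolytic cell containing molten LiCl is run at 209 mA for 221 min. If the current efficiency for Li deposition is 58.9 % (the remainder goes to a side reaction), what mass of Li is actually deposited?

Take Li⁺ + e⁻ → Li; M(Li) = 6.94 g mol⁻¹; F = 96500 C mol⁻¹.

Q = I·t = 0.2090 × 13260 = 2771 C.
n(e⁻) = 2771/96500 = 0.02872 mol; theoretically n(Li) = 0.02872/1 = 0.02872 mol, m_theo = 0.1993 g.
At 58.9 % efficiency, m_actual = 0.589 × 0.1993 = 0.117 g.

0.117 g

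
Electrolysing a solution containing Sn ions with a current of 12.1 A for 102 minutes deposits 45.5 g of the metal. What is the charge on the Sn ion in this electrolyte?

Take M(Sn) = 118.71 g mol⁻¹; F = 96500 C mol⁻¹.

Q = I·t = 12.10 A × 6120.0 s = 74050 C, so n(e⁻) = 74050/96500 = 0.7674 mol.
n(Sn) deposited = 45.5 / 118.71 = 0.3833 mol.
Electrons per atom = n(e⁻)/n(Sn) = 0.7674 / 0.3833 = 2.00 ≈ 2, so the ion is Sn²⁺.

+2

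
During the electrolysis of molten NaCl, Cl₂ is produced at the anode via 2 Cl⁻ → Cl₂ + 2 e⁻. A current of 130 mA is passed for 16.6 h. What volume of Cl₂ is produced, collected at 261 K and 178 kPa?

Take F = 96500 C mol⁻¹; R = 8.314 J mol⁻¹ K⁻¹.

Q = I·t = 0.1300 A × 59760 s = 7769 C.
n(e⁻) = Q/F = 7769 / 96500 = 0.08051 mol.
2 electrons are transferred per Cl₂ molecule, so n(Cl₂) = 0.08051 / 2 = 0.04025 mol.
V = nRT/P = (0.04025 × 8.314 × 261) / (178 × 10³ Pa) = 4.91 × 10⁻⁴ m³ = 0.491 L.

0.491 L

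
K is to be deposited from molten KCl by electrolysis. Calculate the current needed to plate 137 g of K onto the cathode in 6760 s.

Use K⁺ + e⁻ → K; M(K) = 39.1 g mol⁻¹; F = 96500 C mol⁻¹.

50.0 A

n(K) = 137 / 39.1 = 3.504 mol.
n(e⁻) = 1 × 3.504 = 3.504 mol.
Q = n(e⁻)·F = 3.504 × 96500 = 338100 C.
I = Q/t = 338100 / 6760.0 s = 50.0 A.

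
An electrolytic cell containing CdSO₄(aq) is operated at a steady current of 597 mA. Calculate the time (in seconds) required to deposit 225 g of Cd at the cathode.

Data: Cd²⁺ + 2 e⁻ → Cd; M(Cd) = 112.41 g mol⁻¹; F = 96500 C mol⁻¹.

n(Cd) = m/M = 225 / 112.41 = 2.002 mol.
Each Cd atom requires 2 electrons, so n(e⁻) = 2 × 2.002 = 4.003 mol.
Q = n(e⁻)·F = 4.003 × 96500 = 386300 C.
t = Q/I = 386300 / 0.5970 A = 647100 s.

6.47 × 10⁵ s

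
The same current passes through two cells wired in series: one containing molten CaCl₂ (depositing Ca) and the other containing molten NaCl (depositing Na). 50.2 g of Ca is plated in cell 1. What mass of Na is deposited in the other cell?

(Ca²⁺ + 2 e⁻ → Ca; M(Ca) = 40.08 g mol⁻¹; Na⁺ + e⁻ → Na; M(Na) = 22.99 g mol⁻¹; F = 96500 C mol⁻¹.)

57.6 g

n(Ca) = 50.2 / 40.08 = 1.252 mol.
Since Ca²⁺ + 2 e⁻ → Ca, n(e⁻) passed = 2 × 1.252 = 2.505 mol.
Cells in series carry the same charge, so the same 2.505 mol of electrons passes through cell 2.
Na⁺ + e⁻ → Na, so n(Na) = 2.505 / 1 = 2.505 mol.
m(Na) = 2.505 × 22.99 = 57.6 g.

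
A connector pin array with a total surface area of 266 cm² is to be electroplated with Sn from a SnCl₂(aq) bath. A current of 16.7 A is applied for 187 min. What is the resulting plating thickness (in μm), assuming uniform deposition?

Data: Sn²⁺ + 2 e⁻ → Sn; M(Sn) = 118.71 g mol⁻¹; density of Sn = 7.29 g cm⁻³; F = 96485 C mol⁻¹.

594 μm

Q = I·t = 16.70 × 11220 = 187400 C; n(e⁻) = 1.942 mol.
n(Sn) = n(e⁻)/2 = 0.9710 mol, so m = 0.9710 × 118.71 = 115.3 g.
Volume = m/ρ = 115.3 / 7.29 = 15.81 cm³.
Thickness = V/A = 15.81 / 266 = 0.0594 cm = 594 μm.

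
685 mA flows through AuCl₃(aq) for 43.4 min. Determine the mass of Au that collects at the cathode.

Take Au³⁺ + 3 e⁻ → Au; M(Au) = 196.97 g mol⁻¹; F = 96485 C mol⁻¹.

Q = I·t = 0.6850 A × 2604.0 s = 1784 C.
n(e⁻) = Q/F = 1784 / 96485 = 0.01849 mol.
Au³⁺ + 3 e⁻ → Au, so n(Au) = n(e⁻)/3 = 0.006162 mol.
m = n·M = 0.006162 × 196.97 = 1.21 g.

1.21 g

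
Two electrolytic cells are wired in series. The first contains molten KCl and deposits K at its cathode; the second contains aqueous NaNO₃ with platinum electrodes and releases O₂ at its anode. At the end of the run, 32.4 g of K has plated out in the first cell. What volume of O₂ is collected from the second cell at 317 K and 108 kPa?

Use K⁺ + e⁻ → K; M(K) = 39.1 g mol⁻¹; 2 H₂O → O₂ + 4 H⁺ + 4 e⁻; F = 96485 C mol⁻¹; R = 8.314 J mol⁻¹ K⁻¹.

n(K) = 32.4 / 39.1 = 0.8286 mol, so n(e⁻) = 1 × 0.8286 = 0.8286 mol.
The cells are in series, so the same 0.8286 mol of electrons passes through the second cell.
2 H₂O → O₂ + 4 H⁺ + 4 e⁻ — 4 mol e⁻ per mol O₂, so n(O₂) = 0.8286/4 = 0.2072 mol.
V = nRT/P = (0.2072 × 8.314 × 317) / (108 × 10³) = 0.00506 m³ = 5.06 L.

5.06 L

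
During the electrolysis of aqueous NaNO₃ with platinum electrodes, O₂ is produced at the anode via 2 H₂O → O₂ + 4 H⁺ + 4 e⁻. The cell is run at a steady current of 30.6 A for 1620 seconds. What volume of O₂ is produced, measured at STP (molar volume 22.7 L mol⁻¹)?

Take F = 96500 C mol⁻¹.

Q = I·t = 30.60 A × 1620.0 s = 49570 C.
n(e⁻) = Q/F = 49570 / 96500 = 0.5137 mol.
4 electrons are transferred per O₂ molecule, so n(O₂) = 0.5137 / 4 = 0.1284 mol.
V = n × V_m = 0.1284 × 22.7 = 2.92 L.

2.92 L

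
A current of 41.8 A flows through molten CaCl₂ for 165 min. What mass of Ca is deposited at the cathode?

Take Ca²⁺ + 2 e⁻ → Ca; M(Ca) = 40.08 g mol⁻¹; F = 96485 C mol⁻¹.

86.0 g

Q = I·t = 41.80 A × 9900.0 s = 413800 C.
n(e⁻) = Q/F = 413800 / 96485 = 4.289 mol.
Ca²⁺ + 2 e⁻ → Ca, so n(Ca) = n(e⁻)/2 = 2.144 mol.
m = n·M = 2.144 × 40.08 = 86.0 g.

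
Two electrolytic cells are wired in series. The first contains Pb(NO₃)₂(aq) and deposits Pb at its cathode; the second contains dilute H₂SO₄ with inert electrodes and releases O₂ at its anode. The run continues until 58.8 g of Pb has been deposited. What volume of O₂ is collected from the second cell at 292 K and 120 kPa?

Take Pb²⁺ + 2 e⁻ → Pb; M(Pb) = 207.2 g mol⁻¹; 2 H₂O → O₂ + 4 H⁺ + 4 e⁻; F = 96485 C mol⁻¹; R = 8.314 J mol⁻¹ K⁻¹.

2.87 L

n(Pb) = 58.8 / 207.2 = 0.2838 mol, so n(e⁻) = 2 × 0.2838 = 0.5676 mol.
The cells are in series, so the same 0.5676 mol of electrons passes through the second cell.
2 H₂O → O₂ + 4 H⁺ + 4 e⁻ — 4 mol e⁻ per mol O₂, so n(O₂) = 0.5676/4 = 0.1419 mol.
V = nRT/P = (0.1419 × 8.314 × 292) / (120 × 10³) = 0.00287 m³ = 2.87 L.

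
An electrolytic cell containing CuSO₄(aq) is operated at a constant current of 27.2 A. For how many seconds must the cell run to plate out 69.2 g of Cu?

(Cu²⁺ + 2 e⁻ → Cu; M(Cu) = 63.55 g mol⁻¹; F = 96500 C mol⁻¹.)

7730 s

n(Cu) = m/M = 69.2 / 63.55 = 1.089 mol.
Each Cu atom requires 2 electrons, so n(e⁻) = 2 × 1.089 = 2.178 mol.
Q = n(e⁻)·F = 2.178 × 96500 = 210200 C.
t = Q/I = 210200 / 27.20 A = 7726 s.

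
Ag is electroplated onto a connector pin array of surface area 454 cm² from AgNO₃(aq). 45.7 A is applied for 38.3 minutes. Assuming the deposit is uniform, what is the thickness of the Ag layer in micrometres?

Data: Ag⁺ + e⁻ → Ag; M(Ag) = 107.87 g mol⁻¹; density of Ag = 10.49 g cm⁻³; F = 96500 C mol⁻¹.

246 μm

Q = I·t = 45.70 × 2298.0 = 105000 C; n(e⁻) = 1.088 mol.
n(Ag) = n(e⁻)/1 = 1.088 mol, so m = 1.088 × 107.87 = 117.4 g.
Volume = m/ρ = 117.4 / 10.49 = 11.19 cm³.
Thickness = V/A = 11.19 / 454 = 0.0246 cm = 246 μm.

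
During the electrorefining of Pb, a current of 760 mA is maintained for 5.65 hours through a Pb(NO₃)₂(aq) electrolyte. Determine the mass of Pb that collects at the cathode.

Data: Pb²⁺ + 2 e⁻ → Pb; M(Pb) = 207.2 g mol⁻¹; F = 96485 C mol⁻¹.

16.6 g

Q = I·t = 0.7600 A × 20340 s = 15460 C.
n(e⁻) = Q/F = 15460 / 96485 = 0.1602 mol.
Pb²⁺ + 2 e⁻ → Pb, so n(Pb) = n(e⁻)/2 = 0.08011 mol.
m = n·M = 0.08011 × 207.2 = 16.6 g.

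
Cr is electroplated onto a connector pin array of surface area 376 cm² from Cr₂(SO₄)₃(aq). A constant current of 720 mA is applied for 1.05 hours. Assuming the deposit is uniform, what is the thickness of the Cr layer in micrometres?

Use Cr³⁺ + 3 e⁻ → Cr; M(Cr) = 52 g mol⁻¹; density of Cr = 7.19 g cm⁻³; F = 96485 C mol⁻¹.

1.81 μm

Q = I·t = 0.7200 × 3780.0 = 2722 C; n(e⁻) = 0.02821 mol.
n(Cr) = n(e⁻)/3 = 0.009402 mol, so m = 0.009402 × 52 = 0.4889 g.
Volume = m/ρ = 0.4889 / 7.19 = 0.06800 cm³.
Thickness = V/A = 0.06800 / 376 = 1.81 × 10⁻⁴ cm = 1.81 μm.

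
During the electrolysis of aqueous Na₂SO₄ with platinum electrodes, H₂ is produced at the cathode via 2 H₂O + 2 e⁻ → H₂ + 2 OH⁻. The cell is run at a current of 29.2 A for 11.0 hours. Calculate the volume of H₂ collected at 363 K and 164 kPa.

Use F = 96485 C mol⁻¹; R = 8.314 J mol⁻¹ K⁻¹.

110 L

Q = I·t = 29.20 A × 39600 s = 1156000 C.
n(e⁻) = Q/F = 1156000 / 96485 = 11.98 mol.
2 electrons are transferred per H₂ molecule, so n(H₂) = 11.98 / 2 = 5.992 mol.
V = nRT/P = (5.992 × 8.314 × 363) / (164 × 10³ Pa) = 0.110 m³ = 110 L.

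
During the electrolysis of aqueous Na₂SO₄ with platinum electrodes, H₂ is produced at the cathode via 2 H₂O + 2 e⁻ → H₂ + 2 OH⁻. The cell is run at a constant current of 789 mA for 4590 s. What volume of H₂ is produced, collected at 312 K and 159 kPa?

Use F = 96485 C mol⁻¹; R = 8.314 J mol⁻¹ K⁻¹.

0.306 L

Q = I·t = 0.7890 A × 4590.0 s = 3622 C.
n(e⁻) = Q/F = 3622 / 96485 = 0.03753 mol.
2 electrons are transferred per H₂ molecule, so n(H₂) = 0.03753 / 2 = 0.01877 mol.
V = nRT/P = (0.01877 × 8.314 × 312) / (159 × 10³ Pa) = 3.06 × 10⁻⁴ m³ = 0.306 L.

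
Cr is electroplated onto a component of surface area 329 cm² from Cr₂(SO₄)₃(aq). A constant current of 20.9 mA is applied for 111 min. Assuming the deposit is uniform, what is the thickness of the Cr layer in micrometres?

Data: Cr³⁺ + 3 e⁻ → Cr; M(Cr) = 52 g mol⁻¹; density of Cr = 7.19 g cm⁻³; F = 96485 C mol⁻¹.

Q = I·t = 0.02090 × 6660.0 = 139.2 C; n(e⁻) = 0.001443 mol.
n(Cr) = n(e⁻)/3 = 0.0004809 mol, so m = 0.0004809 × 52 = 0.02501 g.
Volume = m/ρ = 0.02501 / 7.19 = 0.003478 cm³.
Thickness = V/A = 0.003478 / 329 = 1.06 × 10⁻⁵ cm = 0.106 μm.

0.106 μm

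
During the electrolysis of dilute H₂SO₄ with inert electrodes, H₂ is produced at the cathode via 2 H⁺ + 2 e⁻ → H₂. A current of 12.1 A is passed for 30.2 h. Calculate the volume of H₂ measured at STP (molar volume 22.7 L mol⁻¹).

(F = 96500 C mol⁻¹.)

155 L

Q = I·t = 12.10 A × 108720 s = 1316000 C.
n(e⁻) = Q/F = 1316000 / 96500 = 13.63 mol.
2 electrons are transferred per H₂ molecule, so n(H₂) = 13.63 / 2 = 6.816 mol.
V = n × V_m = 6.816 × 22.7 = 155 L.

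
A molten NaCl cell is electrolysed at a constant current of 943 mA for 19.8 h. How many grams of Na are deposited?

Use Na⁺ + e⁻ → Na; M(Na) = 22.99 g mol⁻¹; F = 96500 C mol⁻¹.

Q = I·t = 0.9430 A × 71280 s = 67220 C.
n(e⁻) = Q/F = 67220 / 96500 = 0.6965 mol.
Na⁺ + e⁻ → Na, so n(Na) = n(e⁻)/1 = 0.6965 mol.
m = n·M = 0.6965 × 22.99 = 16.0 g.

16.0 g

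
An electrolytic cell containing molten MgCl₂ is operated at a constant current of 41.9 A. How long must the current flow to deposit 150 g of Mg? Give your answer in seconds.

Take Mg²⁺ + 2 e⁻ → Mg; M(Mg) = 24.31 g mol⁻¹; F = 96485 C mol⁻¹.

n(Mg) = m/M = 150 / 24.31 = 6.170 mol.
Each Mg atom requires 2 electrons, so n(e⁻) = 2 × 6.170 = 12.34 mol.
Q = n(e⁻)·F = 12.34 × 96485 = 1191000 C.
t = Q/I = 1191000 / 41.90 A = 28420 s.

28400 s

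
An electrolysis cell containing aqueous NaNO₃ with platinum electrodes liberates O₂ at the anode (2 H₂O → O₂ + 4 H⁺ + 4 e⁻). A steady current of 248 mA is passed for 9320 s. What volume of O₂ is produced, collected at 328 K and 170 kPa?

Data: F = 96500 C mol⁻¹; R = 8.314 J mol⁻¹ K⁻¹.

Q = I·t = 0.2480 A × 9320.0 s = 2311 C.
n(e⁻) = Q/F = 2311 / 96500 = 0.02395 mol.
4 electrons are transferred per O₂ molecule, so n(O₂) = 0.02395 / 4 = 0.005988 mol.
V = nRT/P = (0.005988 × 8.314 × 328) / (170 × 10³ Pa) = 9.61 × 10⁻⁵ m³ = 0.0961 L.

0.0961 L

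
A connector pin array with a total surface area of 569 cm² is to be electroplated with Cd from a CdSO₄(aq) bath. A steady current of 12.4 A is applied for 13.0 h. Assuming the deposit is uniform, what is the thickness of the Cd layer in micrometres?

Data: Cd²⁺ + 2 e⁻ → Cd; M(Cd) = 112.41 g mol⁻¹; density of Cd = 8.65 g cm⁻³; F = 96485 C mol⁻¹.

687 μm

Q = I·t = 12.40 × 46800 = 580300 C; n(e⁻) = 6.015 mol.
n(Cd) = n(e⁻)/2 = 3.007 mol, so m = 3.007 × 112.41 = 338.1 g.
Volume = m/ρ = 338.1 / 8.65 = 39.08 cm³.
Thickness = V/A = 39.08 / 569 = 0.0687 cm = 687 μm.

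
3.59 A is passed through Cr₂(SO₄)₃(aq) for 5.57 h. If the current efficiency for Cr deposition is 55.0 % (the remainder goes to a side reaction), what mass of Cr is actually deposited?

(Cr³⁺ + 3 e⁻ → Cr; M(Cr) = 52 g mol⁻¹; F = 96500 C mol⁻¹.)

7.11 g

Q = I·t = 3.590 × 20052 = 71990 C.
n(e⁻) = 71990/96500 = 0.7460 mol; theoretically n(Cr) = 0.7460/3 = 0.2487 mol, m_theo = 12.93 g.
At 55.0 % efficiency, m_actual = 0.550 × 12.93 = 7.11 g.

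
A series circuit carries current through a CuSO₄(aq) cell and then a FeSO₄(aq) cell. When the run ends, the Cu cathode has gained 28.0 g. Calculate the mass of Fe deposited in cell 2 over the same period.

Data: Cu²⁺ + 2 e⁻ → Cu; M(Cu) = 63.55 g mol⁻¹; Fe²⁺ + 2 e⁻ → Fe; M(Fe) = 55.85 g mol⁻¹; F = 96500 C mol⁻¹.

24.6 g

n(Cu) = 28.0 / 63.55 = 0.4406 mol.
Since Cu²⁺ + 2 e⁻ → Cu, n(e⁻) passed = 2 × 0.4406 = 0.8812 mol.
Cells in series carry the same charge, so the same 0.8812 mol of electrons passes through cell 2.
Fe²⁺ + 2 e⁻ → Fe, so n(Fe) = 0.8812 / 2 = 0.4406 mol.
m(Fe) = 0.4406 × 55.85 = 24.6 g.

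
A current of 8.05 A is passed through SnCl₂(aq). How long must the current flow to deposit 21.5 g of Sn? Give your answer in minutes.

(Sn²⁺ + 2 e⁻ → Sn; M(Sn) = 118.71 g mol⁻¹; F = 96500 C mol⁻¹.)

72.4 min

n(Sn) = m/M = 21.5 / 118.71 = 0.1811 mol.
Each Sn atom requires 2 electrons, so n(e⁻) = 2 × 0.1811 = 0.3622 mol.
Q = n(e⁻)·F = 0.3622 × 96500 = 34950 C.
t = Q/I = 34950 / 8.050 A = 4342 s = 72.4 min.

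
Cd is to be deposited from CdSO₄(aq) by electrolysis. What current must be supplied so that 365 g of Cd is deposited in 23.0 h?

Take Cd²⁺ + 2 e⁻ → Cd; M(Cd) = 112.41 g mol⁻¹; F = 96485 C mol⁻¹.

n(Cd) = 365 / 112.41 = 3.247 mol.
n(e⁻) = 2 × 3.247 = 6.494 mol.
Q = n(e⁻)·F = 6.494 × 96485 = 626600 C.
I = Q/t = 626600 / 82800 s = 7.57 A.

7.57 A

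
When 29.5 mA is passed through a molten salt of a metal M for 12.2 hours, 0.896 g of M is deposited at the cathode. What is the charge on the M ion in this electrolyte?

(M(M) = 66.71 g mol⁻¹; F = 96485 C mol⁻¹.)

Q = I·t = 0.02950 A × 43920 s = 1296 C, so n(e⁻) = 1296/96485 = 0.01343 mol.
n(M) deposited = 0.896 / 66.71 = 0.01343 mol.
Electrons per atom = n(e⁻)/n(M) = 0.01343 / 0.01343 = 1.00 ≈ 1, so the ion is M⁺.

+1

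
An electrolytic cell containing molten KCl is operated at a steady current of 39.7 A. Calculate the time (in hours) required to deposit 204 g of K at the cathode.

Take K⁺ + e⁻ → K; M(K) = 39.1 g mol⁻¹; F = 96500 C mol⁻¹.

n(K) = m/M = 204 / 39.1 = 5.217 mol.
Each K atom requires 1 electron, so n(e⁻) = 1 × 5.217 = 5.217 mol.
Q = n(e⁻)·F = 5.217 × 96500 = 503500 C.
t = Q/I = 503500 / 39.70 A = 12680 s = 3.52 h.

3.52 h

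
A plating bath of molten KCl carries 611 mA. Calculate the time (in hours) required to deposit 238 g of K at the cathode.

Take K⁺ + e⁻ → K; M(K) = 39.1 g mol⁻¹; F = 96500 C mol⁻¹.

267 h

n(K) = m/M = 238 / 39.1 = 6.087 mol.
Each K atom requires 1 electron, so n(e⁻) = 1 × 6.087 = 6.087 mol.
Q = n(e⁻)·F = 6.087 × 96500 = 587400 C.
t = Q/I = 587400 / 0.6110 A = 961400 s = 267 h.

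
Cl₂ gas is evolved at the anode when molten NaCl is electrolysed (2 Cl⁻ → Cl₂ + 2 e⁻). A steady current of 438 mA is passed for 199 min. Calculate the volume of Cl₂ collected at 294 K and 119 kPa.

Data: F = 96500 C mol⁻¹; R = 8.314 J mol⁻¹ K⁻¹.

0.557 L

Q = I·t = 0.4380 A × 11940 s = 5230 C.
n(e⁻) = Q/F = 5230 / 96500 = 0.05419 mol.
2 electrons are transferred per Cl₂ molecule, so n(Cl₂) = 0.05419 / 2 = 0.02710 mol.
V = nRT/P = (0.02710 × 8.314 × 294) / (119 × 10³ Pa) = 5.57 × 10⁻⁴ m³ = 0.557 L.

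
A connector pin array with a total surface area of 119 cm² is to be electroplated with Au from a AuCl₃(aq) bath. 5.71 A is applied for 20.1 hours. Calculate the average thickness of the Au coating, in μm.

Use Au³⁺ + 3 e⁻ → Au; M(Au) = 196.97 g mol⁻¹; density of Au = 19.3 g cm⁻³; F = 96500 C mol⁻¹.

1220 μm

Q = I·t = 5.710 × 72360 = 413200 C; n(e⁻) = 4.282 mol.
n(Au) = n(e⁻)/3 = 1.427 mol, so m = 1.427 × 196.97 = 281.1 g.
Volume = m/ρ = 281.1 / 19.3 = 14.57 cm³.
Thickness = V/A = 14.57 / 119 = 0.122 cm = 1220 μm.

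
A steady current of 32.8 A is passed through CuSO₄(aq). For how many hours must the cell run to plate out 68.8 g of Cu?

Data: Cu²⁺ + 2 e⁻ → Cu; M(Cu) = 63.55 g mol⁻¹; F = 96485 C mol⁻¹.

1.77 h

n(Cu) = m/M = 68.8 / 63.55 = 1.083 mol.
Each Cu atom requires 2 electrons, so n(e⁻) = 2 × 1.083 = 2.165 mol.
Q = n(e⁻)·F = 2.165 × 96485 = 208900 C.
t = Q/I = 208900 / 32.80 A = 6369 s = 1.77 h.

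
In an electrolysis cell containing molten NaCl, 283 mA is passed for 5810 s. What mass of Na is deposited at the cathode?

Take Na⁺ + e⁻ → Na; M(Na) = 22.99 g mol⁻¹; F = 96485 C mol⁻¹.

0.392 g

Q = I·t = 0.2830 A × 5810.0 s = 1644 C.
n(e⁻) = Q/F = 1644 / 96485 = 0.01704 mol.
Na⁺ + e⁻ → Na, so n(Na) = n(e⁻)/1 = 0.01704 mol.
m = n·M = 0.01704 × 22.99 = 0.392 g.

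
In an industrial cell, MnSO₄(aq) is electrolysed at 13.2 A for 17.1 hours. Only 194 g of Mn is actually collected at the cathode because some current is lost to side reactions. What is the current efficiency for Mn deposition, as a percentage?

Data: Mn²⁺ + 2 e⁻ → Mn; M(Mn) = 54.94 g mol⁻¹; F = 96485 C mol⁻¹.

Q = I·t = 13.20 × 61560 = 812600 C; n(e⁻) = 812600/96485 = 8.422 mol.
Theoretical n(Mn) = n(e⁻)/2 = 4.211 mol, i.e. m_theo = 4.211 × 54.94 = 231.4 g.
Efficiency = m_actual / m_theo = 194 / 231.4 = 83.9 %.

83.9 %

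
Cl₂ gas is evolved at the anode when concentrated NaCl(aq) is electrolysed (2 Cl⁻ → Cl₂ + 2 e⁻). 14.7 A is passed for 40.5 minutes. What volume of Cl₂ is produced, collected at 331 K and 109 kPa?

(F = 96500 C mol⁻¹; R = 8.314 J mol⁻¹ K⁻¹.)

4.67 L

Q = I·t = 14.70 A × 2430.0 s = 35720 C.
n(e⁻) = Q/F = 35720 / 96500 = 0.3702 mol.
2 electrons are transferred per Cl₂ molecule, so n(Cl₂) = 0.3702 / 2 = 0.1851 mol.
V = nRT/P = (0.1851 × 8.314 × 331) / (109 × 10³ Pa) = 0.00467 m³ = 4.67 L.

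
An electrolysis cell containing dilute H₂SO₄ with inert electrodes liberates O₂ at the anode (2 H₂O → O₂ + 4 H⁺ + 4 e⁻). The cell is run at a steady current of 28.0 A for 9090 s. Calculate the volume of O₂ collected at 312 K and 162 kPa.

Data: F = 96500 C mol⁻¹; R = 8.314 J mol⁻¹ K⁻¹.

Q = I·t = 28.00 A × 9090.0 s = 254500 C.
n(e⁻) = Q/F = 254500 / 96500 = 2.638 mol.
4 electrons are transferred per O₂ molecule, so n(O₂) = 2.638 / 4 = 0.6594 mol.
V = nRT/P = (0.6594 × 8.314 × 312) / (162 × 10³ Pa) = 0.0106 m³ = 10.6 L.

10.6 L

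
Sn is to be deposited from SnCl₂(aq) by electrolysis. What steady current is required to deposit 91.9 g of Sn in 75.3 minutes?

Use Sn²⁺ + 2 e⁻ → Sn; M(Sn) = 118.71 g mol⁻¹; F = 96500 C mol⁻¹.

n(Sn) = 91.9 / 118.71 = 0.7742 mol.
n(e⁻) = 2 × 0.7742 = 1.548 mol.
Q = n(e⁻)·F = 1.548 × 96500 = 149400 C.
I = Q/t = 149400 / 4518.0 s = 33.1 A.

33.1 A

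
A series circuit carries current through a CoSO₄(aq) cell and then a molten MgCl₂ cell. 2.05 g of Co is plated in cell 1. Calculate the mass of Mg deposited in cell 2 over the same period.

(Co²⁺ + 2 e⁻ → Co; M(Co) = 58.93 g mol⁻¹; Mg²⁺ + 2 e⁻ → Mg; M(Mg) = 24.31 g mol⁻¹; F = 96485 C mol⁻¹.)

0.846 g

n(Co) = 2.05 / 58.93 = 0.03479 mol.
Since Co²⁺ + 2 e⁻ → Co, n(e⁻) passed = 2 × 0.03479 = 0.06957 mol.
Cells in series carry the same charge, so the same 0.06957 mol of electrons passes through cell 2.
Mg²⁺ + 2 e⁻ → Mg, so n(Mg) = 0.06957 / 2 = 0.03479 mol.
m(Mg) = 0.03479 × 24.31 = 0.846 g.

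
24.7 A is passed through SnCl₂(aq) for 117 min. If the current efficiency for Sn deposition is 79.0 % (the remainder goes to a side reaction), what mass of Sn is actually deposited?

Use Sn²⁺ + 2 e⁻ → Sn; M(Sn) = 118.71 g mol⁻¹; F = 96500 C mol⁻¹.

Q = I·t = 24.70 × 7020.0 = 173400 C.
n(e⁻) = 173400/96500 = 1.797 mol; theoretically n(Sn) = 1.797/2 = 0.8984 mol, m_theo = 106.7 g.
At 79.0 % efficiency, m_actual = 0.790 × 106.7 = 84.3 g.

84.3 g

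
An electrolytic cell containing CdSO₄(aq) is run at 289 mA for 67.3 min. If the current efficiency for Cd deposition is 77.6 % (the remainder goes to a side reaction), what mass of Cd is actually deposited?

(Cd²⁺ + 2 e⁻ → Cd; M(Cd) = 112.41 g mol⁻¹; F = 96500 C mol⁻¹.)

Q = I·t = 0.2890 × 4038.0 = 1167 C.
n(e⁻) = 1167/96500 = 0.01209 mol; theoretically n(Cd) = 0.01209/2 = 0.006047 mol, m_theo = 0.6797 g.
At 77.6 % efficiency, m_actual = 0.776 × 0.6797 = 0.527 g.

0.527 g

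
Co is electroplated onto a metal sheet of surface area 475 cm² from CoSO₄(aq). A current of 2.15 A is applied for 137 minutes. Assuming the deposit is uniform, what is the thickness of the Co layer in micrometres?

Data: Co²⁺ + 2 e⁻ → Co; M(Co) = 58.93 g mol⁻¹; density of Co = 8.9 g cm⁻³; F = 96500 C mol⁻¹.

12.8 μm

Q = I·t = 2.150 × 8220.0 = 17670 C; n(e⁻) = 0.1831 mol.
n(Co) = n(e⁻)/2 = 0.09157 mol, so m = 0.09157 × 58.93 = 5.396 g.
Volume = m/ρ = 5.396 / 8.9 = 0.6063 cm³.
Thickness = V/A = 0.6063 / 475 = 0.00128 cm = 12.8 μm.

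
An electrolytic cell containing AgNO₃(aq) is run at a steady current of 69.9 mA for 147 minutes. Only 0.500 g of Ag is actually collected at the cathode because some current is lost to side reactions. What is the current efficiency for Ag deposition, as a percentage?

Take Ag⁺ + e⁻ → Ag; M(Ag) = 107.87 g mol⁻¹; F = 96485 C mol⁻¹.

Q = I·t = 0.06990 × 8820.0 = 616.5 C; n(e⁻) = 616.5/96485 = 0.006390 mol.
Theoretical n(Ag) = n(e⁻)/1 = 0.006390 mol, i.e. m_theo = 0.006390 × 107.87 = 0.6893 g.
Efficiency = m_actual / m_theo = 0.500 / 0.6893 = 72.5 %.

72.5 %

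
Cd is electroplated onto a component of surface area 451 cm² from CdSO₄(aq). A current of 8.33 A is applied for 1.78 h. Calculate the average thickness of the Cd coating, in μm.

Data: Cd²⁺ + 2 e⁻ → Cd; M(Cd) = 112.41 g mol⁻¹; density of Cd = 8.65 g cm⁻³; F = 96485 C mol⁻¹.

79.7 μm

Q = I·t = 8.330 × 6408.0 = 53380 C; n(e⁻) = 0.5532 mol.
n(Cd) = n(e⁻)/2 = 0.2766 mol, so m = 0.2766 × 112.41 = 31.09 g.
Volume = m/ρ = 31.09 / 8.65 = 3.595 cm³.
Thickness = V/A = 3.595 / 451 = 0.00797 cm = 79.7 μm.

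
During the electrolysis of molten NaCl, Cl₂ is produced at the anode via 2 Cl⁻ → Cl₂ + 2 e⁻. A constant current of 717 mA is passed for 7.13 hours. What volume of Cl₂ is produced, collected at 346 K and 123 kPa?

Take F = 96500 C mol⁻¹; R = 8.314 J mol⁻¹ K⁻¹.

2.23 L

Q = I·t = 0.7170 A × 25668 s = 18400 C.
n(e⁻) = Q/F = 18400 / 96500 = 0.1907 mol.
2 electrons are transferred per Cl₂ molecule, so n(Cl₂) = 0.1907 / 2 = 0.09536 mol.
V = nRT/P = (0.09536 × 8.314 × 346) / (123 × 10³ Pa) = 0.00223 m³ = 2.23 L.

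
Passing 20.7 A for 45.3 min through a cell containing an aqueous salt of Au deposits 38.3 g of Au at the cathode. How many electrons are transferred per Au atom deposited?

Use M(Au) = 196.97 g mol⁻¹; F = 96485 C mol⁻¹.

3

Q = I·t = 20.70 A × 2718.0 s = 56260 C, so n(e⁻) = 56260/96485 = 0.5831 mol.
n(Au) deposited = 38.3 / 196.97 = 0.1944 mol.
Electrons per atom = n(e⁻)/n(Au) = 0.5831 / 0.1944 = 3.00 ≈ 3, so the ion is Au³⁺.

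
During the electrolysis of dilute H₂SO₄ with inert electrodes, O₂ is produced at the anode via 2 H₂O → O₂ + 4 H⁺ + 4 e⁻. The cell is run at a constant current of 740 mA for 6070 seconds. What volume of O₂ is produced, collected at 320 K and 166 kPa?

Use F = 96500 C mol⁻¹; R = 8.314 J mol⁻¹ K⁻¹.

Q = I·t = 0.7400 A × 6070.0 s = 4492 C.
n(e⁻) = Q/F = 4492 / 96500 = 0.04655 mol.
4 electrons are transferred per O₂ molecule, so n(O₂) = 0.04655 / 4 = 0.01164 mol.
V = nRT/P = (0.01164 × 8.314 × 320) / (166 × 10³ Pa) = 1.87 × 10⁻⁴ m³ = 0.187 L.

0.187 L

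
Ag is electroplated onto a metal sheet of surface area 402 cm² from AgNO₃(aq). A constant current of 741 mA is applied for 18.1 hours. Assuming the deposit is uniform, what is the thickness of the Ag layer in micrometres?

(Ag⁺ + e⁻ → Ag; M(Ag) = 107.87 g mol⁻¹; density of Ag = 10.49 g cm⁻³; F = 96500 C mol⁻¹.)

Q = I·t = 0.7410 × 65160 = 48280 C; n(e⁻) = 0.5003 mol.
n(Ag) = n(e⁻)/1 = 0.5003 mol, so m = 0.5003 × 107.87 = 53.97 g.
Volume = m/ρ = 53.97 / 10.49 = 5.145 cm³.
Thickness = V/A = 5.145 / 402 = 0.0128 cm = 128 μm.

128 μm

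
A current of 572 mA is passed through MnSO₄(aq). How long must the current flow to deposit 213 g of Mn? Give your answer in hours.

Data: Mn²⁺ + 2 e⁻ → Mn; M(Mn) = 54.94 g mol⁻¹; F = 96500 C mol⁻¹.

n(Mn) = m/M = 213 / 54.94 = 3.877 mol.
Each Mn atom requires 2 electrons, so n(e⁻) = 2 × 3.877 = 7.754 mol.
Q = n(e⁻)·F = 7.754 × 96500 = 748300 C.
t = Q/I = 748300 / 0.5720 A = 1308000 s = 363 h.

363 h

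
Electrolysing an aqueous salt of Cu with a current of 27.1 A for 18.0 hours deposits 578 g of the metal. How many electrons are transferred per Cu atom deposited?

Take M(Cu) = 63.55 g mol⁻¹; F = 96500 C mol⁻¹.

Q = I·t = 27.10 A × 64800 s = 1756000 C, so n(e⁻) = 1756000/96500 = 18.20 mol.
n(Cu) deposited = 578 / 63.55 = 9.095 mol.
Electrons per atom = n(e⁻)/n(Cu) = 18.20 / 9.095 = 2.00 ≈ 2, so the ion is Cu²⁺.

2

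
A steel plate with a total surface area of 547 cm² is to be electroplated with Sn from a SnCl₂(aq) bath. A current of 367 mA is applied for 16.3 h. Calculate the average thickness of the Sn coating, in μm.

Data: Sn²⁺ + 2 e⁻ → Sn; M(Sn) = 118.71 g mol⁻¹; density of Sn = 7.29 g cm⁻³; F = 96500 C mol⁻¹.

33.2 μm

Q = I·t = 0.3670 × 58680 = 21540 C; n(e⁻) = 0.2232 mol.
n(Sn) = n(e⁻)/2 = 0.1116 mol, so m = 0.1116 × 118.71 = 13.25 g.
Volume = m/ρ = 13.25 / 7.29 = 1.817 cm³.
Thickness = V/A = 1.817 / 547 = 0.00332 cm = 33.2 μm.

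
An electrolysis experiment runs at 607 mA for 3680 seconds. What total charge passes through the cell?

Q = I·t = 0.6070 A × 3680.0 s = 2230 C.

2230 C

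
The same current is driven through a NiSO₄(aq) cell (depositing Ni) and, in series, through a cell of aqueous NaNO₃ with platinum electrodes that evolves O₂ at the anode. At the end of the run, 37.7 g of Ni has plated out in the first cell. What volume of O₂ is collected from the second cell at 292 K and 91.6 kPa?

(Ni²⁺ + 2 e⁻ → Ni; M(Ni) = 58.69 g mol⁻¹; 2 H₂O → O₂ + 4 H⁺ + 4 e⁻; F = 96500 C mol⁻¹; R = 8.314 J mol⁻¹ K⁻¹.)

8.51 L

n(Ni) = 37.7 / 58.69 = 0.6424 mol, so n(e⁻) = 2 × 0.6424 = 1.285 mol.
The cells are in series, so the same 1.285 mol of electrons passes through the second cell.
2 H₂O → O₂ + 4 H⁺ + 4 e⁻ — 4 mol e⁻ per mol O₂, so n(O₂) = 1.285/4 = 0.3212 mol.
V = nRT/P = (0.3212 × 8.314 × 292) / (91.6 × 10³) = 0.00851 m³ = 8.51 L.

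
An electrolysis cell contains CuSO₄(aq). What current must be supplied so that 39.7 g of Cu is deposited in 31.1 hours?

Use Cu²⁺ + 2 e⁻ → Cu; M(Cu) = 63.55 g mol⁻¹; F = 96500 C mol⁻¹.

n(Cu) = 39.7 / 63.55 = 0.6247 mol.
n(e⁻) = 2 × 0.6247 = 1.249 mol.
Q = n(e⁻)·F = 1.249 × 96500 = 120600 C.
I = Q/t = 120600 / 111960 s = 1.08 A.

1.08 A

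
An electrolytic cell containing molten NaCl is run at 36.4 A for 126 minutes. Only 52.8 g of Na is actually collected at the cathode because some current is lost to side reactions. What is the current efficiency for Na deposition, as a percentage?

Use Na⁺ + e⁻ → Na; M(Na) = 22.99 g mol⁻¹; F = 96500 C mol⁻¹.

80.5 %

Q = I·t = 36.40 × 7560.0 = 275200 C; n(e⁻) = 275200/96500 = 2.852 mol.
Theoretical n(Na) = n(e⁻)/1 = 2.852 mol, i.e. m_theo = 2.852 × 22.99 = 65.56 g.
Efficiency = m_actual / m_theo = 52.8 / 65.56 = 80.5 %.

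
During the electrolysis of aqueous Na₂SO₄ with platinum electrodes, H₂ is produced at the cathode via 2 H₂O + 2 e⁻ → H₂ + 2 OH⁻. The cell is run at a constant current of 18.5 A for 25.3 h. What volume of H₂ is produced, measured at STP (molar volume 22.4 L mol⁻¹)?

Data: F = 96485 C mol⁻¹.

Q = I·t = 18.50 A × 91080 s = 1685000 C.
n(e⁻) = Q/F = 1685000 / 96485 = 17.46 mol.
2 electrons are transferred per H₂ molecule, so n(H₂) = 17.46 / 2 = 8.732 mol.
V = n × V_m = 8.732 × 22.4 = 196 L.

196 L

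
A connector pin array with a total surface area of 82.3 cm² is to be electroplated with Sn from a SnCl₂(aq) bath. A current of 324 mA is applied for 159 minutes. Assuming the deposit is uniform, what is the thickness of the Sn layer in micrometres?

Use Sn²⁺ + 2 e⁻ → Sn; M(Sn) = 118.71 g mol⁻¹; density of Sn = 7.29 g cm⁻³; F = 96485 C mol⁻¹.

Q = I·t = 0.3240 × 9540.0 = 3091 C; n(e⁻) = 0.03204 mol.
n(Sn) = n(e⁻)/2 = 0.01602 mol, so m = 0.01602 × 118.71 = 1.901 g.
Volume = m/ρ = 1.901 / 7.29 = 0.2608 cm³.
Thickness = V/A = 0.2608 / 82.3 = 0.00317 cm = 31.7 μm.

31.7 μm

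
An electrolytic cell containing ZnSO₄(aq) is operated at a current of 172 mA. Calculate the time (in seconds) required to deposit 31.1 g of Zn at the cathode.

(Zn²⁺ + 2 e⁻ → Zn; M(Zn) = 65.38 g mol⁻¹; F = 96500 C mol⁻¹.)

n(Zn) = m/M = 31.1 / 65.38 = 0.4757 mol.
Each Zn atom requires 2 electrons, so n(e⁻) = 2 × 0.4757 = 0.9514 mol.
Q = n(e⁻)·F = 0.9514 × 96500 = 91810 C.
t = Q/I = 91810 / 0.1720 A = 533800 s.

5.34 × 10⁵ s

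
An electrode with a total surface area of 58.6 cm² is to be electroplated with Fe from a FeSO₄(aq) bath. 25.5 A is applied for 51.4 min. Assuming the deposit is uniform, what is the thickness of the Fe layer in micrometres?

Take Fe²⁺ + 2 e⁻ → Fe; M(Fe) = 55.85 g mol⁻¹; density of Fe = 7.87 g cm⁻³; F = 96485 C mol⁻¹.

Q = I·t = 25.50 × 3084.0 = 78640 C; n(e⁻) = 0.8151 mol.
n(Fe) = n(e⁻)/2 = 0.4075 mol, so m = 0.4075 × 55.85 = 22.76 g.
Volume = m/ρ = 22.76 / 7.87 = 2.892 cm³.
Thickness = V/A = 2.892 / 58.6 = 0.0494 cm = 494 μm.

494 μm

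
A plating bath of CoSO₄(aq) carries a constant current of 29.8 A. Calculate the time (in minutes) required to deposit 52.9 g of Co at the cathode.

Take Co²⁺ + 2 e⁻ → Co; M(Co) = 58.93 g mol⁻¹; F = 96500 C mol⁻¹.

96.9 min

n(Co) = m/M = 52.9 / 58.93 = 0.8977 mol.
Each Co atom requires 2 electrons, so n(e⁻) = 2 × 0.8977 = 1.795 mol.
Q = n(e⁻)·F = 1.795 × 96500 = 173300 C.
t = Q/I = 173300 / 29.80 A = 5814 s = 96.9 min.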